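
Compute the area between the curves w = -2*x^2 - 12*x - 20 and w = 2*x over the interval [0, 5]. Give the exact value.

1075/3

On [0, 5], (-2*x^2 - 12*x - 20) - (2*x) = -2*x^2 - 14*x - 20 is ≤ 0 throughout, so the area is a single integral of |-2*x^2 - 14*x - 20|.
∫[0,5] (-2*x^2 - 14*x - 20) dx = -1075/3; the area of that piece is 1075/3.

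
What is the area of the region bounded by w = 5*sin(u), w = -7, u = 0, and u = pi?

On [0, pi], (5*sin(u)) - (-7) = 5*sin(u) + 7 is ≥ 0 throughout, so the area is a single integral of |5*sin(u) + 7|.
∫[0,pi] (5*sin(u) + 7) du = 10 + 7*pi.

10 + 7*pi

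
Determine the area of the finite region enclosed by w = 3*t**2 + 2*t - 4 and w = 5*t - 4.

1/2

Set the curves equal: 3*t**2 + 2*t - 4 = 5*t - 4, so 3*t**2 - 3*t = 0, which factors as 3*t*(t - 1) = 0. The curves meet at t = 0, 1.
On [0, 1], w = 5*t - 4 is on top; that piece has area ∫[0,1] (-(3*t**2 - 3*t)) dt = 1/2.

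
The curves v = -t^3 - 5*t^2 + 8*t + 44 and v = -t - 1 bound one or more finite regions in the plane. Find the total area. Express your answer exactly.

Set the curves equal: -t^3 - 5*t^2 + 8*t + 44 = -t - 1, so -t^3 - 5*t^2 + 9*t + 45 = 0, which factors as -(t - 3)*(t + 3)*(t + 5) = 0. The curves meet at t = -5, -3, 3.
On [-5, -3], v = -t - 1 is on top; that piece has area ∫[-5,-3] (-(-t^3 - 5*t^2 + 9*t + 45)) dt = 28/3.
On [-3, 3], v = -t^3 - 5*t^2 + 8*t + 44 is on top; that piece has area ∫[-3,3] (-t^3 - 5*t^2 + 9*t + 45) dt = 180.
Total enclosed area = 28/3 + 180 = 568/3.

568/3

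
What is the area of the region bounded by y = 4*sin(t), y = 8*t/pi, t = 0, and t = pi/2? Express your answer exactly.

On [0, pi/2], (4*sin(t)) - (8*t/pi) = -8*t/pi + 4*sin(t) is ≥ 0 throughout, so the area is a single integral of |-8*t/pi + 4*sin(t)|.
∫[0,pi/2] (-8*t/pi + 4*sin(t)) dt = 4 - pi.

4 - pi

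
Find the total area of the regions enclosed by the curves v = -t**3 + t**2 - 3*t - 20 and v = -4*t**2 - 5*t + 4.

443/6

Set the curves equal: -t**3 + t**2 - 3*t - 20 = -4*t**2 - 5*t + 4, so -t**3 + 5*t**2 + 2*t - 24 = 0, which factors as -(t - 4)*(t - 3)*(t + 2) = 0. The curves meet at t = -2, 3, 4.
On [-2, 3], v = -4*t**2 - 5*t + 4 is on top; that piece has area ∫[-2,3] (-(-t**3 + 5*t**2 + 2*t - 24)) dt = 875/12.
On [3, 4], v = -t**3 + t**2 - 3*t - 20 is on top; that piece has area ∫[3,4] (-t**3 + 5*t**2 + 2*t - 24) dt = 11/12.
Total enclosed area = 875/12 + 11/12 = 443/6.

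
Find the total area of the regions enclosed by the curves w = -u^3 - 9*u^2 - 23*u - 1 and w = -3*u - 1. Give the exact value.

Set the curves equal: -u^3 - 9*u^2 - 23*u - 1 = -3*u - 1, so -u^3 - 9*u^2 - 20*u = 0, which factors as -u*(u + 4)*(u + 5) = 0. The curves meet at u = -5, -4, 0.
On [-5, -4], w = -3*u - 1 is on top; that piece has area ∫[-5,-4] (-(-u^3 - 9*u^2 - 20*u)) du = 3/4.
On [-4, 0], w = -u^3 - 9*u^2 - 23*u - 1 is on top; that piece has area ∫[-4,0] (-u^3 - 9*u^2 - 20*u) du = 32.
Total enclosed area = 3/4 + 32 = 131/4.

131/4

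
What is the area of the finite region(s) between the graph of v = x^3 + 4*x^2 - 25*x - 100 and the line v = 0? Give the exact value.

4019/6

The curve meets the x-axis where x^3 + 4*x^2 - 25*x - 100 = 0, i.e. (x - 5)*(x + 4)*(x + 5) = 0, at x = -5, -4, 5.
On [-5, -4] the curve lies above the axis; ∫[-5,-4] (x^3 + 4*x^2 - 25*x - 100) dx = 19/12, giving area 19/12.
On [-4, 5] the curve lies below the axis; ∫[-4,5] (x^3 + 4*x^2 - 25*x - 100) dx = -2673/4, giving area 2673/4.
Total area = 19/12 + 2673/4 = 4019/6.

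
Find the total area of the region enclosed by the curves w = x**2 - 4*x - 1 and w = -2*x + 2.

Set the curves equal: x**2 - 4*x - 1 = -2*x + 2, so x**2 - 2*x - 3 = 0, which factors as (x - 3)*(x + 1) = 0. The curves meet at x = -1, 3.
On [-1, 3], w = -2*x + 2 is on top; that piece has area ∫[-1,3] (-(x**2 - 2*x - 3)) dx = 32/3.

32/3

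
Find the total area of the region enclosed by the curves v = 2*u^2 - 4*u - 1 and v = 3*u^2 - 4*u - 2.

4/3

Set the curves equal: 2*u^2 - 4*u - 1 = 3*u^2 - 4*u - 2, so -u^2 + 1 = 0, which factors as -(u - 1)*(u + 1) = 0. The curves meet at u = -1, 1.
On [-1, 1], v = 2*u^2 - 4*u - 1 is on top; that piece has area ∫[-1,1] (-u^2 + 1) du = 4/3.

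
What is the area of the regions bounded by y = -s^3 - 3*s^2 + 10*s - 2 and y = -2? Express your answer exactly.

407/4

Set the curves equal: -s^3 - 3*s^2 + 10*s - 2 = -2, so -s^3 - 3*s^2 + 10*s = 0, which factors as -s*(s - 2)*(s + 5) = 0. The curves meet at s = -5, 0, 2.
On [-5, 0], y = -2 is on top; that piece has area ∫[-5,0] (-(-s^3 - 3*s^2 + 10*s)) ds = 375/4.
On [0, 2], y = -s^3 - 3*s^2 + 10*s - 2 is on top; that piece has area ∫[0,2] (-s^3 - 3*s^2 + 10*s) ds = 8.
Total enclosed area = 375/4 + 8 = 407/4.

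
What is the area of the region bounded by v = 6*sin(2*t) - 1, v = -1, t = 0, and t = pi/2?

On [0, pi/2], (6*sin(2*t) - 1) - (-1) = 6*sin(2*t) is ≥ 0 throughout, so the area is a single integral of |6*sin(2*t)|.
∫[0,pi/2] (6*sin(2*t)) dt = 6.

6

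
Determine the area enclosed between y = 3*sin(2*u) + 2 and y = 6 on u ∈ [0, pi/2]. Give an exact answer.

-3 + 2*pi

On [0, pi/2], (3*sin(2*u) + 2) - (6) = 3*sin(2*u) - 4 is ≤ 0 throughout, so the area is a single integral of |3*sin(2*u) - 4|.
∫[0,pi/2] (3*sin(2*u) - 4) du = 3 - 2*pi; the area of that piece is -3 + 2*pi.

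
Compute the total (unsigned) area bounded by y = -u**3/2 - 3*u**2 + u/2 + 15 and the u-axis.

The curve meets the u-axis where -u**3/2 - 3*u**2 + u/2 + 15 = 0, i.e. -(u - 2)*(u + 3)*(u + 5)/2 = 0, at u = -5, -3, 2.
On [-5, -3] the curve lies below the axis; ∫[-5,-3] (-u**3/2 - 3*u**2 + u/2 + 15) du = -4, giving area 4.
On [-3, 2] the curve lies above the axis; ∫[-3,2] (-u**3/2 - 3*u**2 + u/2 + 15) du = 375/8, giving area 375/8.
Total area = 4 + 375/8 = 407/8.

407/8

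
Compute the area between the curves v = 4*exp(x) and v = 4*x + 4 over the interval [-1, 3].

-32 - 4*exp(-1) + 4*exp(3)

On [-1, 3], (4*exp(x)) - (4*x + 4) = -4*x + 4*exp(x) - 4 is ≥ 0 throughout, so the area is a single integral of |-4*x + 4*exp(x) - 4|.
∫[-1,3] (-4*x + 4*exp(x) - 4) dx = -32 - 4*exp(-1) + 4*exp(3).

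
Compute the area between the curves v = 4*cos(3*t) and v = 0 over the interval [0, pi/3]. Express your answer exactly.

8/3

The difference (4*cos(3*t)) - (0) = 4*cos(3*t) changes sign at t = pi/6 inside [0, pi/3], so split the integral there.
∫[0,pi/6] (4*cos(3*t)) dt = 4/3.
∫[pi/6,pi/3] (4*cos(3*t)) dt = -4/3; the area of that piece is 4/3.
Total area = 4/3 + 4/3 = 8/3.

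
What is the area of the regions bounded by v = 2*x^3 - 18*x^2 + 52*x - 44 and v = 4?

Set the curves equal: 2*x^3 - 18*x^2 + 52*x - 44 = 4, so 2*x^3 - 18*x^2 + 52*x - 48 = 0, which factors as 2*(x - 4)*(x - 3)*(x - 2) = 0. The curves meet at x = 2, 3, 4.
On [2, 3], v = 2*x^3 - 18*x^2 + 52*x - 44 is on top; that piece has area ∫[2,3] (2*x^3 - 18*x^2 + 52*x - 48) dx = 1/2.
On [3, 4], v = 4 is on top; that piece has area ∫[3,4] (-(2*x^3 - 18*x^2 + 52*x - 48)) dx = 1/2.
Total enclosed area = 1/2 + 1/2 = 1.

1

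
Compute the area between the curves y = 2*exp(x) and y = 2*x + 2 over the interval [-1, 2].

-9 - 2*exp(-1) + 2*exp(2)

On [-1, 2], (2*exp(x)) - (2*x + 2) = -2*x + 2*exp(x) - 2 is ≥ 0 throughout, so the area is a single integral of |-2*x + 2*exp(x) - 2|.
∫[-1,2] (-2*x + 2*exp(x) - 2) dx = -9 - 2*exp(-1) + 2*exp(2).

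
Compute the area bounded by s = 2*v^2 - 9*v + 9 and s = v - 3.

1/3

Both boundary curves give s as a function of v, so integrate with respect to v. Setting them equal: 2*v^2 - 10*v + 12 = 0, i.e. 2*(v - 3)*(v - 2) = 0, so they meet at v = 2, 3.
For v in [2, 3], s = 2*v^2 - 9*v + 9 is on the left; area = ∫[2,3] (-(2*v^2 - 10*v + 12)) dv = 1/3.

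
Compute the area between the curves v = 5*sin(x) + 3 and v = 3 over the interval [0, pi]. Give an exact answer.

On [0, pi], (5*sin(x) + 3) - (3) = 5*sin(x) is ≥ 0 throughout, so the area is a single integral of |5*sin(x)|.
∫[0,pi] (5*sin(x)) dx = 10.

10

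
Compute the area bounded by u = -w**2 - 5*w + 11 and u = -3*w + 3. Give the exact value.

Both boundary curves give u as a function of w, so integrate with respect to w. Setting them equal: -w**2 - 2*w + 8 = 0, i.e. -(w - 2)*(w + 4) = 0, so they meet at w = -4, 2.
For w in [-4, 2], u = -w**2 - 5*w + 11 is on the right; area = ∫[-4,2] (-w**2 - 2*w + 8) dw = 36.

36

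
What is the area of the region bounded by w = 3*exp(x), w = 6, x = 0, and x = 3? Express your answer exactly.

-27 + 12*log(2) + 3*exp(3)

The difference (3*exp(x)) - (6) = 3*exp(x) - 6 changes sign at x = log(2) inside [0, 3], so split the integral there.
∫[0,log(2)] (3*exp(x) - 6) dx = 3 - log(64); the area of that piece is -3 + log(64).
∫[log(2),3] (3*exp(x) - 6) dx = -24 + 6*log(2) + 3*exp(3).
Total area = (-3 + log(64)) + (-24 + 6*log(2) + 3*exp(3)) = -27 + 12*log(2) + 3*exp(3).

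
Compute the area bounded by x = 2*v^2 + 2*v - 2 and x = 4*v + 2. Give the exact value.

Both boundary curves give x as a function of v, so integrate with respect to v. Setting them equal: 2*v^2 - 2*v - 4 = 0, i.e. 2*(v - 2)*(v + 1) = 0, so they meet at v = -1, 2.
For v in [-1, 2], x = 2*v^2 + 2*v - 2 is on the left; area = ∫[-1,2] (-(2*v^2 - 2*v - 4)) dv = 9.

9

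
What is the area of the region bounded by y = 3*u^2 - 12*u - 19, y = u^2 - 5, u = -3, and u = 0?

The difference (3*u^2 - 12*u - 19) - (u^2 - 5) = 2*u^2 - 12*u - 14 changes sign at u = -1 inside [-3, 0], so split the integral there.
∫[-3,-1] (2*u^2 - 12*u - 14) du = 112/3.
∫[-1,0] (2*u^2 - 12*u - 14) du = -22/3; the area of that piece is 22/3.
Total area = 112/3 + 22/3 = 134/3.

134/3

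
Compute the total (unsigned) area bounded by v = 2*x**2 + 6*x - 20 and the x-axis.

The curve meets the x-axis where 2*x**2 + 6*x - 20 = 0, i.e. 2*(x - 2)*(x + 5) = 0, at x = -5, 2.
On [-5, 2] the curve lies below the axis; ∫[-5,2] (2*x**2 + 6*x - 20) dx = -343/3, giving area 343/3.

343/3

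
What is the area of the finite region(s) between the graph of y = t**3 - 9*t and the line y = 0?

The curve meets the t-axis where t**3 - 9*t = 0, i.e. t*(t - 3)*(t + 3) = 0, at t = -3, 0, 3.
On [-3, 0] the curve lies above the axis; ∫[-3,0] (t**3 - 9*t) dt = 81/4, giving area 81/4.
On [0, 3] the curve lies below the axis; ∫[0,3] (t**3 - 9*t) dt = -81/4, giving area 81/4.
Total area = 81/4 + 81/4 = 81/2.

81/2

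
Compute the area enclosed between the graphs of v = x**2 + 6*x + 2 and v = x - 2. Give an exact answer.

9/2

Set the curves equal: x**2 + 6*x + 2 = x - 2, so x**2 + 5*x + 4 = 0, which factors as (x + 1)*(x + 4) = 0. The curves meet at x = -4, -1.
On [-4, -1], v = x - 2 is on top; that piece has area ∫[-4,-1] (-(x**2 + 5*x + 4)) dx = 9/2.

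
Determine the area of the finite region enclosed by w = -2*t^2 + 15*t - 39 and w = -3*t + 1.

1/3

Set the curves equal: -2*t^2 + 15*t - 39 = -3*t + 1, so -2*t^2 + 18*t - 40 = 0, which factors as -2*(t - 5)*(t - 4) = 0. The curves meet at t = 4, 5.
On [4, 5], w = -2*t^2 + 15*t - 39 is on top; that piece has area ∫[4,5] (-2*t^2 + 18*t - 40) dt = 1/3.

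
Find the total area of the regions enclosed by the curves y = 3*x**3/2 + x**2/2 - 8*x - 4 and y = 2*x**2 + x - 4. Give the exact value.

253/8

Set the curves equal: 3*x**3/2 + x**2/2 - 8*x - 4 = 2*x**2 + x - 4, so 3*x**3/2 - 3*x**2/2 - 9*x = 0, which factors as 3*x*(x - 3)*(x + 2)/2 = 0. The curves meet at x = -2, 0, 3.
On [-2, 0], y = 3*x**3/2 + x**2/2 - 8*x - 4 is on top; that piece has area ∫[-2,0] (3*x**3/2 - 3*x**2/2 - 9*x) dx = 8.
On [0, 3], y = 2*x**2 + x - 4 is on top; that piece has area ∫[0,3] (-(3*x**3/2 - 3*x**2/2 - 9*x)) dx = 189/8.
Total enclosed area = 8 + 189/8 = 253/8.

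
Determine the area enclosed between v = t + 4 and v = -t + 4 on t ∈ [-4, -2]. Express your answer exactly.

12

On [-4, -2], (t + 4) - (-t + 4) = 2*t is ≤ 0 throughout, so the area is a single integral of |2*t|.
∫[-4,-2] (2*t) dt = -12; the area of that piece is 12.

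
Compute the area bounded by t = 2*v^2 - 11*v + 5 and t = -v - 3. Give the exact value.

Both boundary curves give t as a function of v, so integrate with respect to v. Setting them equal: 2*v^2 - 10*v + 8 = 0, i.e. 2*(v - 4)*(v - 1) = 0, so they meet at v = 1, 4.
For v in [1, 4], t = 2*v^2 - 11*v + 5 is on the left; area = ∫[1,4] (-(2*v^2 - 10*v + 8)) dv = 9.

9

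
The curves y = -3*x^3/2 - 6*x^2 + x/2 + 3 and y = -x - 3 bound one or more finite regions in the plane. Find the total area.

Set the curves equal: -3*x^3/2 - 6*x^2 + x/2 + 3 = -x - 3, so -3*x^3/2 - 6*x^2 + 3*x/2 + 6 = 0, which factors as -3*(x - 1)*(x + 1)*(x + 4)/2 = 0. The curves meet at x = -4, -1, 1.
On [-4, -1], y = -x - 3 is on top; that piece has area ∫[-4,-1] (-(-3*x^3/2 - 6*x^2 + 3*x/2 + 6)) dx = 189/8.
On [-1, 1], y = -3*x^3/2 - 6*x^2 + x/2 + 3 is on top; that piece has area ∫[-1,1] (-3*x^3/2 - 6*x^2 + 3*x/2 + 6) dx = 8.
Total enclosed area = 189/8 + 8 = 253/8.

253/8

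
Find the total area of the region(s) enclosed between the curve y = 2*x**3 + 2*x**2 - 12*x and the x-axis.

The curve meets the x-axis where 2*x**3 + 2*x**2 - 12*x = 0, i.e. 2*x*(x - 2)*(x + 3) = 0, at x = -3, 0, 2.
On [-3, 0] the curve lies above the axis; ∫[-3,0] (2*x**3 + 2*x**2 - 12*x) dx = 63/2, giving area 63/2.
On [0, 2] the curve lies below the axis; ∫[0,2] (2*x**3 + 2*x**2 - 12*x) dx = -32/3, giving area 32/3.
Total area = 63/2 + 32/3 = 253/6.

253/6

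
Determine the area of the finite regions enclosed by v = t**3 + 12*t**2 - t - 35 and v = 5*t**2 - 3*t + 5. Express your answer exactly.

Set the curves equal: t**3 + 12*t**2 - t - 35 = 5*t**2 - 3*t + 5, so t**3 + 7*t**2 + 2*t - 40 = 0, which factors as (t - 2)*(t + 4)*(t + 5) = 0. The curves meet at t = -5, -4, 2.
On [-5, -4], v = t**3 + 12*t**2 - t - 35 is on top; that piece has area ∫[-5,-4] (t**3 + 7*t**2 + 2*t - 40) dt = 13/12.
On [-4, 2], v = 5*t**2 - 3*t + 5 is on top; that piece has area ∫[-4,2] (-(t**3 + 7*t**2 + 2*t - 40)) dt = 144.
Total enclosed area = 13/12 + 144 = 1741/12.

1741/12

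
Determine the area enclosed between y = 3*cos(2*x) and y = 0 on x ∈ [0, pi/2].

3

The difference (3*cos(2*x)) - (0) = 3*cos(2*x) changes sign at x = pi/4 inside [0, pi/2], so split the integral there.
∫[0,pi/4] (3*cos(2*x)) dx = 3/2.
∫[pi/4,pi/2] (3*cos(2*x)) dx = -3/2; the area of that piece is 3/2.
Total area = 3/2 + 3/2 = 3.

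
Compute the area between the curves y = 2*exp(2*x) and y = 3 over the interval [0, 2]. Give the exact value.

The difference (2*exp(2*x)) - (3) = 2*exp(2*x) - 3 changes sign at x = -log(2)/2 + log(3)/2 inside [0, 2], so split the integral there.
∫[0,-log(2)/2 + log(3)/2] (2*exp(2*x) - 3) dx = log(2*sqrt(6)/9) + 1/2; the area of that piece is -1/2 + log(3*sqrt(6)/4).
∫[-log(2)/2 + log(3)/2,2] (2*exp(2*x) - 3) dx = -15/2 - 3*log(2)/2 + 3*log(3)/2 + exp(4).
Total area = (-1/2 + log(3*sqrt(6)/4)) + (-15/2 - 3*log(2)/2 + 3*log(3)/2 + exp(4)) = -8 - 7*log(2)/2 + log(6)/2 + 5*log(3)/2 + exp(4).

-8 - 7*log(2)/2 + log(6)/2 + 5*log(3)/2 + exp(4)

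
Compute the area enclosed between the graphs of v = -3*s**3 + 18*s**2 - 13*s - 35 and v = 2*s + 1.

393/4

Set the curves equal: -3*s**3 + 18*s**2 - 13*s - 35 = 2*s + 1, so -3*s**3 + 18*s**2 - 15*s - 36 = 0, which factors as -3*(s - 4)*(s - 3)*(s + 1) = 0. The curves meet at s = -1, 3, 4.
On [-1, 3], v = 2*s + 1 is on top; that piece has area ∫[-1,3] (-(-3*s**3 + 18*s**2 - 15*s - 36)) ds = 96.
On [3, 4], v = -3*s**3 + 18*s**2 - 13*s - 35 is on top; that piece has area ∫[3,4] (-3*s**3 + 18*s**2 - 15*s - 36) ds = 9/4.
Total enclosed area = 96 + 9/4 = 393/4.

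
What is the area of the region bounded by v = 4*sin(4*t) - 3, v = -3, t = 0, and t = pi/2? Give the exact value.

4

The difference (4*sin(4*t) - 3) - (-3) = 4*sin(4*t) changes sign at t = pi/4 inside [0, pi/2], so split the integral there.
∫[0,pi/4] (4*sin(4*t)) dt = 2.
∫[pi/4,pi/2] (4*sin(4*t)) dt = -2; the area of that piece is 2.
Total area = 2 + 2 = 4.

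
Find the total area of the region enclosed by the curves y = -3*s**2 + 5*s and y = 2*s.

Set the curves equal: -3*s**2 + 5*s = 2*s, so -3*s**2 + 3*s = 0, which factors as -3*s*(s - 1) = 0. The curves meet at s = 0, 1.
On [0, 1], y = -3*s**2 + 5*s is on top; that piece has area ∫[0,1] (-3*s**2 + 3*s) ds = 1/2.

1/2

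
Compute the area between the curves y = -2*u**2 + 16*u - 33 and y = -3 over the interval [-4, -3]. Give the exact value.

332/3

On [-4, -3], (-2*u**2 + 16*u - 33) - (-3) = -2*u**2 + 16*u - 30 is ≤ 0 throughout, so the area is a single integral of |-2*u**2 + 16*u - 30|.
∫[-4,-3] (-2*u**2 + 16*u - 30) du = -332/3; the area of that piece is 332/3.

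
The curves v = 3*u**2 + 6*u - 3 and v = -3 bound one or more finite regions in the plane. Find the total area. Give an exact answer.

4

Set the curves equal: 3*u**2 + 6*u - 3 = -3, so 3*u**2 + 6*u = 0, which factors as 3*u*(u + 2) = 0. The curves meet at u = -2, 0.
On [-2, 0], v = -3 is on top; that piece has area ∫[-2,0] (-(3*u**2 + 6*u)) du = 4.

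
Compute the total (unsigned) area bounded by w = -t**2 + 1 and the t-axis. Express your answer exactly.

The curve meets the t-axis where -t**2 + 1 = 0, i.e. -(t - 1)*(t + 1) = 0, at t = -1, 1.
On [-1, 1] the curve lies above the axis; ∫[-1,1] (-t**2 + 1) dt = 4/3, giving area 4/3.

4/3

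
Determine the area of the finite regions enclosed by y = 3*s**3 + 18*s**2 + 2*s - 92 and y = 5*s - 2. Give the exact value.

1221/4

Set the curves equal: 3*s**3 + 18*s**2 + 2*s - 92 = 5*s - 2, so 3*s**3 + 18*s**2 - 3*s - 90 = 0, which factors as 3*(s - 2)*(s + 3)*(s + 5) = 0. The curves meet at s = -5, -3, 2.
On [-5, -3], y = 3*s**3 + 18*s**2 + 2*s - 92 is on top; that piece has area ∫[-5,-3] (3*s**3 + 18*s**2 - 3*s - 90) ds = 24.
On [-3, 2], y = 5*s - 2 is on top; that piece has area ∫[-3,2] (-(3*s**3 + 18*s**2 - 3*s - 90)) ds = 1125/4.
Total enclosed area = 24 + 1125/4 = 1221/4.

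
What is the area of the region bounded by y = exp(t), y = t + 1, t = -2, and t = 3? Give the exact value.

-15/2 - exp(-2) + exp(3)

On [-2, 3], (exp(t)) - (t + 1) = -t + exp(t) - 1 is ≥ 0 throughout, so the area is a single integral of |-t + exp(t) - 1|.
∫[-2,3] (-t + exp(t) - 1) dt = -15/2 - exp(-2) + exp(3).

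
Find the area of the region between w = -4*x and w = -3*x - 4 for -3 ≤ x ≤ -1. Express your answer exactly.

12

On [-3, -1], (-4*x) - (-3*x - 4) = -x + 4 is ≥ 0 throughout, so the area is a single integral of |-x + 4|.
∫[-3,-1] (-x + 4) dx = 12.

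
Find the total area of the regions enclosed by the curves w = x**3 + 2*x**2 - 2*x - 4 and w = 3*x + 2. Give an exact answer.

253/12

Set the curves equal: x**3 + 2*x**2 - 2*x - 4 = 3*x + 2, so x**3 + 2*x**2 - 5*x - 6 = 0, which factors as (x - 2)*(x + 1)*(x + 3) = 0. The curves meet at x = -3, -1, 2.
On [-3, -1], w = x**3 + 2*x**2 - 2*x - 4 is on top; that piece has area ∫[-3,-1] (x**3 + 2*x**2 - 5*x - 6) dx = 16/3.
On [-1, 2], w = 3*x + 2 is on top; that piece has area ∫[-1,2] (-(x**3 + 2*x**2 - 5*x - 6)) dx = 63/4.
Total enclosed area = 16/3 + 63/4 = 253/12.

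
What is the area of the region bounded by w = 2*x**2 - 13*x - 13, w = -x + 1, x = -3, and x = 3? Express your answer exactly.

The difference (2*x**2 - 13*x - 13) - (-x + 1) = 2*x**2 - 12*x - 14 changes sign at x = -1 inside [-3, 3], so split the integral there.
∫[-3,-1] (2*x**2 - 12*x - 14) dx = 112/3.
∫[-1,3] (2*x**2 - 12*x - 14) dx = -256/3; the area of that piece is 256/3.
Total area = 112/3 + 256/3 = 368/3.

368/3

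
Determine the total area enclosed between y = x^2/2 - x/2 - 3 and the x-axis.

125/12

The curve meets the x-axis where x^2/2 - x/2 - 3 = 0, i.e. (x - 3)*(x + 2)/2 = 0, at x = -2, 3.
On [-2, 3] the curve lies below the axis; ∫[-2,3] (x^2/2 - x/2 - 3) dx = -125/12, giving area 125/12.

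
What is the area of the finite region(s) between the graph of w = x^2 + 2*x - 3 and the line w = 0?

32/3

The curve meets the x-axis where x^2 + 2*x - 3 = 0, i.e. (x - 1)*(x + 3) = 0, at x = -3, 1.
On [-3, 1] the curve lies below the axis; ∫[-3,1] (x^2 + 2*x - 3) dx = -32/3, giving area 32/3.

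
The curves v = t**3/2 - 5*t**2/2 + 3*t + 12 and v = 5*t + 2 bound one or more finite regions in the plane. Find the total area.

937/24

Set the curves equal: t**3/2 - 5*t**2/2 + 3*t + 12 = 5*t + 2, so t**3/2 - 5*t**2/2 - 2*t + 10 = 0, which factors as (t - 5)*(t - 2)*(t + 2)/2 = 0. The curves meet at t = -2, 2, 5.
On [-2, 2], v = t**3/2 - 5*t**2/2 + 3*t + 12 is on top; that piece has area ∫[-2,2] (t**3/2 - 5*t**2/2 - 2*t + 10) dt = 80/3.
On [2, 5], v = 5*t + 2 is on top; that piece has area ∫[2,5] (-(t**3/2 - 5*t**2/2 - 2*t + 10)) dt = 99/8.
Total enclosed area = 80/3 + 99/8 = 937/24.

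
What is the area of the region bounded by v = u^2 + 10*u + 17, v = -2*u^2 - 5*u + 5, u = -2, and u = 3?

The difference (u^2 + 10*u + 17) - (-2*u^2 - 5*u + 5) = 3*u^2 + 15*u + 12 changes sign at u = -1 inside [-2, 3], so split the integral there.
∫[-2,-1] (3*u^2 + 15*u + 12) du = -7/2; the area of that piece is 7/2.
∫[-1,3] (3*u^2 + 15*u + 12) du = 136.
Total area = 7/2 + 136 = 279/2.

279/2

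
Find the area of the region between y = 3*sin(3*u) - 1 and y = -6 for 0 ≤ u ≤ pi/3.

2 + 5*pi/3

On [0, pi/3], (3*sin(3*u) - 1) - (-6) = 3*sin(3*u) + 5 is ≥ 0 throughout, so the area is a single integral of |3*sin(3*u) + 5|.
∫[0,pi/3] (3*sin(3*u) + 5) du = 2 + 5*pi/3.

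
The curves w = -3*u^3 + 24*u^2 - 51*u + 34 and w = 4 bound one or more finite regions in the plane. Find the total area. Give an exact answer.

71/2

Set the curves equal: -3*u^3 + 24*u^2 - 51*u + 34 = 4, so -3*u^3 + 24*u^2 - 51*u + 30 = 0, which factors as -3*(u - 5)*(u - 2)*(u - 1) = 0. The curves meet at u = 1, 2, 5.
On [1, 2], w = 4 is on top; that piece has area ∫[1,2] (-(-3*u^3 + 24*u^2 - 51*u + 30)) du = 7/4.
On [2, 5], w = -3*u^3 + 24*u^2 - 51*u + 34 is on top; that piece has area ∫[2,5] (-3*u^3 + 24*u^2 - 51*u + 30) du = 135/4.
Total enclosed area = 7/4 + 135/4 = 71/2.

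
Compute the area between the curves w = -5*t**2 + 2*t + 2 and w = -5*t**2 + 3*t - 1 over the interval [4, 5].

On [4, 5], (-5*t**2 + 2*t + 2) - (-5*t**2 + 3*t - 1) = -t + 3 is ≤ 0 throughout, so the area is a single integral of |-t + 3|.
∫[4,5] (-t + 3) dt = -3/2; the area of that piece is 3/2.

3/2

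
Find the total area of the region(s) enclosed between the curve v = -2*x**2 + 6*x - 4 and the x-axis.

1/3

The curve meets the x-axis where -2*x**2 + 6*x - 4 = 0, i.e. -2*(x - 2)*(x - 1) = 0, at x = 1, 2.
On [1, 2] the curve lies above the axis; ∫[1,2] (-2*x**2 + 6*x - 4) dx = 1/3, giving area 1/3.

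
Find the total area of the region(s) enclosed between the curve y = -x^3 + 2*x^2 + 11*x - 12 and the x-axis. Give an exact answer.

937/12

The curve meets the x-axis where -x^3 + 2*x^2 + 11*x - 12 = 0, i.e. -(x - 4)*(x - 1)*(x + 3) = 0, at x = -3, 1, 4.
On [-3, 1] the curve lies below the axis; ∫[-3,1] (-x^3 + 2*x^2 + 11*x - 12) dx = -160/3, giving area 160/3.
On [1, 4] the curve lies above the axis; ∫[1,4] (-x^3 + 2*x^2 + 11*x - 12) dx = 99/4, giving area 99/4.
Total area = 160/3 + 99/4 = 937/12.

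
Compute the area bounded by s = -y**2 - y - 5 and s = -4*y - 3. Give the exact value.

1/6

Both boundary curves give s as a function of y, so integrate with respect to y. Setting them equal: -y**2 + 3*y - 2 = 0, i.e. -(y - 2)*(y - 1) = 0, so they meet at y = 1, 2.
For y in [1, 2], s = -y**2 - y - 5 is on the right; area = ∫[1,2] (-y**2 + 3*y - 2) dy = 1/6.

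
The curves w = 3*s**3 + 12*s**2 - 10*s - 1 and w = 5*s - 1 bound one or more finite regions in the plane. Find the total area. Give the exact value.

443/2

Set the curves equal: 3*s**3 + 12*s**2 - 10*s - 1 = 5*s - 1, so 3*s**3 + 12*s**2 - 15*s = 0, which factors as 3*s*(s - 1)*(s + 5) = 0. The curves meet at s = -5, 0, 1.
On [-5, 0], w = 3*s**3 + 12*s**2 - 10*s - 1 is on top; that piece has area ∫[-5,0] (3*s**3 + 12*s**2 - 15*s) ds = 875/4.
On [0, 1], w = 5*s - 1 is on top; that piece has area ∫[0,1] (-(3*s**3 + 12*s**2 - 15*s)) ds = 11/4.
Total enclosed area = 875/4 + 11/4 = 443/2.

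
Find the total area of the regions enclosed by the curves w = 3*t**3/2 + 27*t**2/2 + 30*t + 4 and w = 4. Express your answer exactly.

393/8

Set the curves equal: 3*t**3/2 + 27*t**2/2 + 30*t + 4 = 4, so 3*t**3/2 + 27*t**2/2 + 30*t = 0, which factors as 3*t*(t + 4)*(t + 5)/2 = 0. The curves meet at t = -5, -4, 0.
On [-5, -4], w = 3*t**3/2 + 27*t**2/2 + 30*t + 4 is on top; that piece has area ∫[-5,-4] (3*t**3/2 + 27*t**2/2 + 30*t) dt = 9/8.
On [-4, 0], w = 4 is on top; that piece has area ∫[-4,0] (-(3*t**3/2 + 27*t**2/2 + 30*t)) dt = 48.
Total enclosed area = 9/8 + 48 = 393/8.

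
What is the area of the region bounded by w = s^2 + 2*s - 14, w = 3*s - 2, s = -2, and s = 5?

The difference (s^2 + 2*s - 14) - (3*s - 2) = s^2 - s - 12 changes sign at s = 4 inside [-2, 5], so split the integral there.
∫[-2,4] (s^2 - s - 12) ds = -54; the area of that piece is 54.
∫[4,5] (s^2 - s - 12) ds = 23/6.
Total area = 54 + 23/6 = 347/6.

347/6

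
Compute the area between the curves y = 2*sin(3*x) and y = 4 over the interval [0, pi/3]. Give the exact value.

On [0, pi/3], (2*sin(3*x)) - (4) = 2*sin(3*x) - 4 is ≤ 0 throughout, so the area is a single integral of |2*sin(3*x) - 4|.
∫[0,pi/3] (2*sin(3*x) - 4) dx = 4/3 - 4*pi/3; the area of that piece is -4/3 + 4*pi/3.

-4/3 + 4*pi/3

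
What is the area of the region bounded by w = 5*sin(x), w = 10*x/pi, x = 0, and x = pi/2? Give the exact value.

On [0, pi/2], (5*sin(x)) - (10*x/pi) = -10*x/pi + 5*sin(x) is ≥ 0 throughout, so the area is a single integral of |-10*x/pi + 5*sin(x)|.
∫[0,pi/2] (-10*x/pi + 5*sin(x)) dx = 5 - 5*pi/4.

5 - 5*pi/4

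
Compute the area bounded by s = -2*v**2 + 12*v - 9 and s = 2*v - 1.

Both boundary curves give s as a function of v, so integrate with respect to v. Setting them equal: -2*v**2 + 10*v - 8 = 0, i.e. -2*(v - 4)*(v - 1) = 0, so they meet at v = 1, 4.
For v in [1, 4], s = -2*v**2 + 12*v - 9 is on the right; area = ∫[1,4] (-2*v**2 + 10*v - 8) dv = 9.

9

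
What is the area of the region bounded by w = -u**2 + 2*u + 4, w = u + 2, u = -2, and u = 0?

The difference (-u**2 + 2*u + 4) - (u + 2) = -u**2 + u + 2 changes sign at u = -1 inside [-2, 0], so split the integral there.
∫[-2,-1] (-u**2 + u + 2) du = -11/6; the area of that piece is 11/6.
∫[-1,0] (-u**2 + u + 2) du = 7/6.
Total area = 11/6 + 7/6 = 3.

3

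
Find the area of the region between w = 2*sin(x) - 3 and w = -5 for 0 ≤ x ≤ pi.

4 + 2*pi

On [0, pi], (2*sin(x) - 3) - (-5) = 2*sin(x) + 2 is ≥ 0 throughout, so the area is a single integral of |2*sin(x) + 2|.
∫[0,pi] (2*sin(x) + 2) dx = 4 + 2*pi.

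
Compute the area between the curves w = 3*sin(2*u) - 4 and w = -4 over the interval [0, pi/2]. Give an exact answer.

3

On [0, pi/2], (3*sin(2*u) - 4) - (-4) = 3*sin(2*u) is ≥ 0 throughout, so the area is a single integral of |3*sin(2*u)|.
∫[0,pi/2] (3*sin(2*u)) du = 3.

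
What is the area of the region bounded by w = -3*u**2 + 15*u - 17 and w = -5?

27/2

Set the curves equal: -3*u**2 + 15*u - 17 = -5, so -3*u**2 + 15*u - 12 = 0, which factors as -3*(u - 4)*(u - 1) = 0. The curves meet at u = 1, 4.
On [1, 4], w = -3*u**2 + 15*u - 17 is on top; that piece has area ∫[1,4] (-3*u**2 + 15*u - 12) du = 27/2.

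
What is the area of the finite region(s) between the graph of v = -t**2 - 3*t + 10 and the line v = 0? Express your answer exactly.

343/6

The curve meets the t-axis where -t**2 - 3*t + 10 = 0, i.e. -(t - 2)*(t + 5) = 0, at t = -5, 2.
On [-5, 2] the curve lies above the axis; ∫[-5,2] (-t**2 - 3*t + 10) dt = 343/6, giving area 343/6.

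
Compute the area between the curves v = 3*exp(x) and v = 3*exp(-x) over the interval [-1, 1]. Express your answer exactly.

The difference (3*exp(x)) - (3*exp(-x)) = 3*exp(x) - 3*exp(-x) changes sign at x = 0 inside [-1, 1], so split the integral there.
∫[-1,0] (3*exp(x) - 3*exp(-x)) dx = -3*exp(1) - 3*exp(-1) + 6; the area of that piece is -6 + 3*exp(-1) + 3*exp(1).
∫[0,1] (3*exp(x) - 3*exp(-x)) dx = -6 + 3*exp(-1) + 3*exp(1).
Total area = (-6 + 3*exp(-1) + 3*exp(1)) + (-6 + 3*exp(-1) + 3*exp(1)) = -12 + 6*exp(-1) + 6*exp(1).

-12 + 6*exp(-1) + 6*exp(1)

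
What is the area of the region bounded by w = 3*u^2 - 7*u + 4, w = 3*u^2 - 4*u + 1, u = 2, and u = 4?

On [2, 4], (3*u^2 - 7*u + 4) - (3*u^2 - 4*u + 1) = -3*u + 3 is ≤ 0 throughout, so the area is a single integral of |-3*u + 3|.
∫[2,4] (-3*u + 3) du = -12; the area of that piece is 12.

12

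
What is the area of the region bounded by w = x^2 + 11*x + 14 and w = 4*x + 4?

Set the curves equal: x^2 + 11*x + 14 = 4*x + 4, so x^2 + 7*x + 10 = 0, which factors as (x + 2)*(x + 5) = 0. The curves meet at x = -5, -2.
On [-5, -2], w = 4*x + 4 is on top; that piece has area ∫[-5,-2] (-(x^2 + 7*x + 10)) dx = 9/2.

9/2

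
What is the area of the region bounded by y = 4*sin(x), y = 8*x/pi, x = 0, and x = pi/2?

4 - pi

On [0, pi/2], (4*sin(x)) - (8*x/pi) = -8*x/pi + 4*sin(x) is ≥ 0 throughout, so the area is a single integral of |-8*x/pi + 4*sin(x)|.
∫[0,pi/2] (-8*x/pi + 4*sin(x)) dx = 4 - pi.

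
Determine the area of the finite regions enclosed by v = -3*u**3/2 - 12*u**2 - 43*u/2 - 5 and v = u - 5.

Set the curves equal: -3*u**3/2 - 12*u**2 - 43*u/2 - 5 = u - 5, so -3*u**3/2 - 12*u**2 - 45*u/2 = 0, which factors as -3*u*(u + 3)*(u + 5)/2 = 0. The curves meet at u = -5, -3, 0.
On [-5, -3], v = u - 5 is on top; that piece has area ∫[-5,-3] (-(-3*u**3/2 - 12*u**2 - 45*u/2)) du = 8.
On [-3, 0], v = -3*u**3/2 - 12*u**2 - 43*u/2 - 5 is on top; that piece has area ∫[-3,0] (-3*u**3/2 - 12*u**2 - 45*u/2) du = 189/8.
Total enclosed area = 8 + 189/8 = 253/8.

253/8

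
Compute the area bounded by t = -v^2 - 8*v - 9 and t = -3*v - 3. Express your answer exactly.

Both boundary curves give t as a function of v, so integrate with respect to v. Setting them equal: -v^2 - 5*v - 6 = 0, i.e. -(v + 2)*(v + 3) = 0, so they meet at v = -3, -2.
For v in [-3, -2], t = -v^2 - 8*v - 9 is on the right; area = ∫[-3,-2] (-v^2 - 5*v - 6) dv = 1/6.

1/6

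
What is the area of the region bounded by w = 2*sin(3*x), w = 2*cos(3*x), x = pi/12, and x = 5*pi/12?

On [pi/12, 5*pi/12], (2*sin(3*x)) - (2*cos(3*x)) = 2*sin(3*x) - 2*cos(3*x) is ≥ 0 throughout, so the area is a single integral of |2*sin(3*x) - 2*cos(3*x)|.
∫[pi/12,5*pi/12] (2*sin(3*x) - 2*cos(3*x)) dx = 4*sqrt(2)/3.

4*sqrt(2)/3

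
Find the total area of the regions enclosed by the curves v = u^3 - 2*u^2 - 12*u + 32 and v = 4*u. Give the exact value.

Set the curves equal: u^3 - 2*u^2 - 12*u + 32 = 4*u, so u^3 - 2*u^2 - 16*u + 32 = 0, which factors as (u - 4)*(u - 2)*(u + 4) = 0. The curves meet at u = -4, 2, 4.
On [-4, 2], v = u^3 - 2*u^2 - 12*u + 32 is on top; that piece has area ∫[-4,2] (u^3 - 2*u^2 - 16*u + 32) du = 180.
On [2, 4], v = 4*u is on top; that piece has area ∫[2,4] (-(u^3 - 2*u^2 - 16*u + 32)) du = 28/3.
Total enclosed area = 180 + 28/3 = 568/3.

568/3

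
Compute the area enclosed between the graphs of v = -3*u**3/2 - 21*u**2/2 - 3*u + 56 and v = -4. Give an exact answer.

1741/8

Set the curves equal: -3*u**3/2 - 21*u**2/2 - 3*u + 56 = -4, so -3*u**3/2 - 21*u**2/2 - 3*u + 60 = 0, which factors as -3*(u - 2)*(u + 4)*(u + 5)/2 = 0. The curves meet at u = -5, -4, 2.
On [-5, -4], v = -4 is on top; that piece has area ∫[-5,-4] (-(-3*u**3/2 - 21*u**2/2 - 3*u + 60)) du = 13/8.
On [-4, 2], v = -3*u**3/2 - 21*u**2/2 - 3*u + 56 is on top; that piece has area ∫[-4,2] (-3*u**3/2 - 21*u**2/2 - 3*u + 60) du = 216.
Total enclosed area = 13/8 + 216 = 1741/8.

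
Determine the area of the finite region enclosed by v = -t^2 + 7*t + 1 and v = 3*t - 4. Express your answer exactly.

36

Set the curves equal: -t^2 + 7*t + 1 = 3*t - 4, so -t^2 + 4*t + 5 = 0, which factors as -(t - 5)*(t + 1) = 0. The curves meet at t = -1, 5.
On [-1, 5], v = -t^2 + 7*t + 1 is on top; that piece has area ∫[-1,5] (-t^2 + 4*t + 5) dt = 36.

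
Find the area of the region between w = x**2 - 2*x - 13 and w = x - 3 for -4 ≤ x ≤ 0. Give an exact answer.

The difference (x**2 - 2*x - 13) - (x - 3) = x**2 - 3*x - 10 changes sign at x = -2 inside [-4, 0], so split the integral there.
∫[-4,-2] (x**2 - 3*x - 10) dx = 50/3.
∫[-2,0] (x**2 - 3*x - 10) dx = -34/3; the area of that piece is 34/3.
Total area = 50/3 + 34/3 = 28.

28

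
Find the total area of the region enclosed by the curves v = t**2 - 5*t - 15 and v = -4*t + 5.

Set the curves equal: t**2 - 5*t - 15 = -4*t + 5, so t**2 - t - 20 = 0, which factors as (t - 5)*(t + 4) = 0. The curves meet at t = -4, 5.
On [-4, 5], v = -4*t + 5 is on top; that piece has area ∫[-4,5] (-(t**2 - t - 20)) dt = 243/2.

243/2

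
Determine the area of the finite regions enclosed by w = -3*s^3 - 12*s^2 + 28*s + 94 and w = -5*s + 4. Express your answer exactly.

863/2

Set the curves equal: -3*s^3 - 12*s^2 + 28*s + 94 = -5*s + 4, so -3*s^3 - 12*s^2 + 33*s + 90 = 0, which factors as -3*(s - 3)*(s + 2)*(s + 5) = 0. The curves meet at s = -5, -2, 3.
On [-5, -2], w = -5*s + 4 is on top; that piece has area ∫[-5,-2] (-(-3*s^3 - 12*s^2 + 33*s + 90)) ds = 351/4.
On [-2, 3], w = -3*s^3 - 12*s^2 + 28*s + 94 is on top; that piece has area ∫[-2,3] (-3*s^3 - 12*s^2 + 33*s + 90) ds = 1375/4.
Total enclosed area = 351/4 + 1375/4 = 863/2.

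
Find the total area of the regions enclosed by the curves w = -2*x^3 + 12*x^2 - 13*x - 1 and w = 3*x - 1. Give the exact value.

Set the curves equal: -2*x^3 + 12*x^2 - 13*x - 1 = 3*x - 1, so -2*x^3 + 12*x^2 - 16*x = 0, which factors as -2*x*(x - 4)*(x - 2) = 0. The curves meet at x = 0, 2, 4.
On [0, 2], w = 3*x - 1 is on top; that piece has area ∫[0,2] (-(-2*x^3 + 12*x^2 - 16*x)) dx = 8.
On [2, 4], w = -2*x^3 + 12*x^2 - 13*x - 1 is on top; that piece has area ∫[2,4] (-2*x^3 + 12*x^2 - 16*x) dx = 8.
Total enclosed area = 8 + 8 = 16.

16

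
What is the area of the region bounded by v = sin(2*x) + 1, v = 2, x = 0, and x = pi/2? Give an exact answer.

-1 + pi/2

On [0, pi/2], (sin(2*x) + 1) - (2) = sin(2*x) - 1 is ≤ 0 throughout, so the area is a single integral of |sin(2*x) - 1|.
∫[0,pi/2] (sin(2*x) - 1) dx = 1 - pi/2; the area of that piece is -1 + pi/2.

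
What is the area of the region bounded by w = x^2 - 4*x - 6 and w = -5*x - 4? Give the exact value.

9/2

Set the curves equal: x^2 - 4*x - 6 = -5*x - 4, so x^2 + x - 2 = 0, which factors as (x - 1)*(x + 2) = 0. The curves meet at x = -2, 1.
On [-2, 1], w = -5*x - 4 is on top; that piece has area ∫[-2,1] (-(x^2 + x - 2)) dx = 9/2.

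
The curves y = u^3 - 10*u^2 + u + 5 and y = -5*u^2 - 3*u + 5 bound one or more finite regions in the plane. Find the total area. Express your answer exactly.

Set the curves equal: u^3 - 10*u^2 + u + 5 = -5*u^2 - 3*u + 5, so u^3 - 5*u^2 + 4*u = 0, which factors as u*(u - 4)*(u - 1) = 0. The curves meet at u = 0, 1, 4.
On [0, 1], y = u^3 - 10*u^2 + u + 5 is on top; that piece has area ∫[0,1] (u^3 - 5*u^2 + 4*u) du = 7/12.
On [1, 4], y = -5*u^2 - 3*u + 5 is on top; that piece has area ∫[1,4] (-(u^3 - 5*u^2 + 4*u)) du = 45/4.
Total enclosed area = 7/12 + 45/4 = 71/6.

71/6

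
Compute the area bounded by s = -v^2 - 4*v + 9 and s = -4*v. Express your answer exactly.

Both boundary curves give s as a function of v, so integrate with respect to v. Setting them equal: -v^2 + 9 = 0, i.e. -(v - 3)*(v + 3) = 0, so they meet at v = -3, 3.
For v in [-3, 3], s = -v^2 - 4*v + 9 is on the right; area = ∫[-3,3] (-v^2 + 9) dv = 36.

36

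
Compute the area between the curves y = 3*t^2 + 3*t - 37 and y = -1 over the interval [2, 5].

119/2

The difference (3*t^2 + 3*t - 37) - (-1) = 3*t^2 + 3*t - 36 changes sign at t = 3 inside [2, 5], so split the integral there.
∫[2,3] (3*t^2 + 3*t - 36) dt = -19/2; the area of that piece is 19/2.
∫[3,5] (3*t^2 + 3*t - 36) dt = 50.
Total area = 19/2 + 50 = 119/2.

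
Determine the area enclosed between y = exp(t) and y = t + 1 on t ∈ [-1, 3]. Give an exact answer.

-8 - exp(-1) + exp(3)

On [-1, 3], (exp(t)) - (t + 1) = -t + exp(t) - 1 is ≥ 0 throughout, so the area is a single integral of |-t + exp(t) - 1|.
∫[-1,3] (-t + exp(t) - 1) dt = -8 - exp(-1) + exp(3).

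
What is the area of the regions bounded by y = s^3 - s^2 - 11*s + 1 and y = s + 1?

Set the curves equal: s^3 - s^2 - 11*s + 1 = s + 1, so s^3 - s^2 - 12*s = 0, which factors as s*(s - 4)*(s + 3) = 0. The curves meet at s = -3, 0, 4.
On [-3, 0], y = s^3 - s^2 - 11*s + 1 is on top; that piece has area ∫[-3,0] (s^3 - s^2 - 12*s) ds = 99/4.
On [0, 4], y = s + 1 is on top; that piece has area ∫[0,4] (-(s^3 - s^2 - 12*s)) ds = 160/3.
Total enclosed area = 99/4 + 160/3 = 937/12.

937/12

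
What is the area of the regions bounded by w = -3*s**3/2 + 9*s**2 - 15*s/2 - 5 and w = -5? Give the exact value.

Set the curves equal: -3*s**3/2 + 9*s**2 - 15*s/2 - 5 = -5, so -3*s**3/2 + 9*s**2 - 15*s/2 = 0, which factors as -3*s*(s - 5)*(s - 1)/2 = 0. The curves meet at s = 0, 1, 5.
On [0, 1], w = -5 is on top; that piece has area ∫[0,1] (-(-3*s**3/2 + 9*s**2 - 15*s/2)) ds = 9/8.
On [1, 5], w = -3*s**3/2 + 9*s**2 - 15*s/2 - 5 is on top; that piece has area ∫[1,5] (-3*s**3/2 + 9*s**2 - 15*s/2) ds = 48.
Total enclosed area = 9/8 + 48 = 393/8.

393/8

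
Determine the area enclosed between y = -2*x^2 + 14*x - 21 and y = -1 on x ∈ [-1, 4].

The difference (-2*x^2 + 14*x - 21) - (-1) = -2*x^2 + 14*x - 20 changes sign at x = 2 inside [-1, 4], so split the integral there.
∫[-1,2] (-2*x^2 + 14*x - 20) dx = -45; the area of that piece is 45.
∫[2,4] (-2*x^2 + 14*x - 20) dx = 20/3.
Total area = 45 + 20/3 = 155/3.

155/3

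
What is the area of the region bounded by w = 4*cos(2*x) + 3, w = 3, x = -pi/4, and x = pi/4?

On [-pi/4, pi/4], (4*cos(2*x) + 3) - (3) = 4*cos(2*x) is ≥ 0 throughout, so the area is a single integral of |4*cos(2*x)|.
∫[-pi/4,pi/4] (4*cos(2*x)) dx = 4.

4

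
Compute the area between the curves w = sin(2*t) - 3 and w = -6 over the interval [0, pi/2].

On [0, pi/2], (sin(2*t) - 3) - (-6) = sin(2*t) + 3 is ≥ 0 throughout, so the area is a single integral of |sin(2*t) + 3|.
∫[0,pi/2] (sin(2*t) + 3) dt = 1 + 3*pi/2.

1 + 3*pi/2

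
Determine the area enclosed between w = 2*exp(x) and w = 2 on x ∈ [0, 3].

-8 + 2*exp(3)

On [0, 3], (2*exp(x)) - (2) = 2*exp(x) - 2 is ≥ 0 throughout, so the area is a single integral of |2*exp(x) - 2|.
∫[0,3] (2*exp(x) - 2) dx = -8 + 2*exp(3).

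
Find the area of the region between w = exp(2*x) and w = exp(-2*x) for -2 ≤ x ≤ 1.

The difference (exp(2*x)) - (exp(-2*x)) = exp(2*x) - exp(-2*x) changes sign at x = 0 inside [-2, 1], so split the integral there.
∫[-2,0] (exp(2*x) - exp(-2*x)) dx = -exp(4)/2 - exp(-4)/2 + 1; the area of that piece is -1 + exp(-4)/2 + exp(4)/2.
∫[0,1] (exp(2*x) - exp(-2*x)) dx = -1 + exp(-2)/2 + exp(2)/2.
Total area = (-1 + exp(-4)/2 + exp(4)/2) + (-1 + exp(-2)/2 + exp(2)/2) = -2 + exp(-4)/2 + exp(-2)/2 + exp(2)/2 + exp(4)/2.

-2 + exp(-4)/2 + exp(-2)/2 + exp(2)/2 + exp(4)/2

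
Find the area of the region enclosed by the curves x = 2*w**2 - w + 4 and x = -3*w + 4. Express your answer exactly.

Both boundary curves give x as a function of w, so integrate with respect to w. Setting them equal: 2*w**2 + 2*w = 0, i.e. 2*w*(w + 1) = 0, so they meet at w = -1, 0.
For w in [-1, 0], x = 2*w**2 - w + 4 is on the left; area = ∫[-1,0] (-(2*w**2 + 2*w)) dw = 1/3.

1/3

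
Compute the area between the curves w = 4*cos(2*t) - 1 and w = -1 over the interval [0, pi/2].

4

The difference (4*cos(2*t) - 1) - (-1) = 4*cos(2*t) changes sign at t = pi/4 inside [0, pi/2], so split the integral there.
∫[0,pi/4] (4*cos(2*t)) dt = 2.
∫[pi/4,pi/2] (4*cos(2*t)) dt = -2; the area of that piece is 2.
Total area = 2 + 2 = 4.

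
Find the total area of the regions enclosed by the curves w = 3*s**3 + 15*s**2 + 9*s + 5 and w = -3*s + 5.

71/2

Set the curves equal: 3*s**3 + 15*s**2 + 9*s + 5 = -3*s + 5, so 3*s**3 + 15*s**2 + 12*s = 0, which factors as 3*s*(s + 1)*(s + 4) = 0. The curves meet at s = -4, -1, 0.
On [-4, -1], w = 3*s**3 + 15*s**2 + 9*s + 5 is on top; that piece has area ∫[-4,-1] (3*s**3 + 15*s**2 + 12*s) ds = 135/4.
On [-1, 0], w = -3*s + 5 is on top; that piece has area ∫[-1,0] (-(3*s**3 + 15*s**2 + 12*s)) ds = 7/4.
Total enclosed area = 135/4 + 7/4 = 71/2.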